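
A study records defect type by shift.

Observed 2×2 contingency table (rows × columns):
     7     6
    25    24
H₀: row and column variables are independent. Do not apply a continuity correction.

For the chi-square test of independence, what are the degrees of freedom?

degrees of freedom = 1

df = (r−1)(c−1) = (2−1)·(2−1) = 1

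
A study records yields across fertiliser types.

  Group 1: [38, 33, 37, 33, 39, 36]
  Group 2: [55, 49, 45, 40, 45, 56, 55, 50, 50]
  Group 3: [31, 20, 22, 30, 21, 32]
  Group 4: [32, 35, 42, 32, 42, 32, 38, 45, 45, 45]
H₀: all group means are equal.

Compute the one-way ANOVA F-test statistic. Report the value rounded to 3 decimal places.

test statistic = 25.988

Group means [36.00, 49.44, 26.00, 38.80], grand mean 38.871
SSB = Σnᵢ(x̄ᵢ−x̄)² = 2049.662; SSW = ΣΣ(x−x̄ᵢ)² = 709.822
MSB = 2049.662/3 = 683.2205; MSW = 709.822/27 = 26.2897
F = MSB/MSW = 25.9881
df = (3, 27)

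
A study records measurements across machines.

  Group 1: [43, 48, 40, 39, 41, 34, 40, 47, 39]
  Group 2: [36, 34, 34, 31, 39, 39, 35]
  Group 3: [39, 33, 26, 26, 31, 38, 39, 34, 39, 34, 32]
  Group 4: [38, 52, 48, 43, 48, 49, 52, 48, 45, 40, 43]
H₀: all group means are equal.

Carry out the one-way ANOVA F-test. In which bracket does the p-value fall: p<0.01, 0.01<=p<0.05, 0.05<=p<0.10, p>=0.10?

Group means [41.22, 35.43, 33.73, 46.00], grand mean 39.368
SSB = Σnᵢ(x̄ᵢ−x̄)² = 973.390; SSW = ΣΣ(x−x̄ᵢ)² = 641.452
MSB = 973.390/3 = 324.4635; MSW = 641.452/34 = 18.8662
F = MSB/MSW = 17.1981
df = (3, 34)
p-value (upper-tail) = 0.00000
→ bracket: p<0.01

p-value bracket: p<0.01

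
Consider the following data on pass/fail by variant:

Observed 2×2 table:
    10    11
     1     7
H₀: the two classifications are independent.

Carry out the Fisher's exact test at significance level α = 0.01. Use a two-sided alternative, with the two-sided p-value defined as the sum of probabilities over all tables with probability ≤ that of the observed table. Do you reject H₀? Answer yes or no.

Margins: r₁=21, r₂=8, c₁=11, c₂=18, n=29
p_obs = C(21,10)·C(8,1)/C(29,11); sum pmf over tables with pmf ≤ p_obs
p-value (two-sided) = 0.10965
At α=0.01: p ≥ α → fail to reject H₀

reject H₀: no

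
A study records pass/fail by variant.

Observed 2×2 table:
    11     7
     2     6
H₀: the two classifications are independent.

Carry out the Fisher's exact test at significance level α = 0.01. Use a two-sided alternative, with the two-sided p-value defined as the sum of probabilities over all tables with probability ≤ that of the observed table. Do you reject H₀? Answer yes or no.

reject H₀: no

Margins: r₁=18, r₂=8, c₁=13, c₂=13, n=26
p_obs = C(18,11)·C(8,2)/C(26,13); sum pmf over tables with pmf ≤ p_obs
p-value (two-sided) = 0.20156
At α=0.01: p ≥ α → fail to reject H₀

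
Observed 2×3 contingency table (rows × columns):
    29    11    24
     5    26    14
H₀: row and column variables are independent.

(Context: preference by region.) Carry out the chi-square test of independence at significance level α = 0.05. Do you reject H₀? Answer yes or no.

reject H₀: yes

Row totals [64, 45], col totals [34, 37, 38], n=109
χ² = (29−19.96)²/19.96 + (11−21.72)²/21.72 + (24−22.31)²/22.31 + (5−14.04)²/14.04 + (26−15.28)²/15.28 + (14−15.69)²/15.69 = 23.0420
df = 2
p-value (upper-tail) = 0.00001
At α=0.05: p < α → reject H₀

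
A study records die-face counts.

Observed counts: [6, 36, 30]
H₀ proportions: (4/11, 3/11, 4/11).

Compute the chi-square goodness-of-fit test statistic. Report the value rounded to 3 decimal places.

n = 72; E_i = n·p_i = [26.18, 19.64, 26.18]
χ² = (6−26.18)²/26.18 + (36−19.64)²/19.64 + (30−26.18)²/26.18 = 29.7500
df = 2

test statistic = 29.750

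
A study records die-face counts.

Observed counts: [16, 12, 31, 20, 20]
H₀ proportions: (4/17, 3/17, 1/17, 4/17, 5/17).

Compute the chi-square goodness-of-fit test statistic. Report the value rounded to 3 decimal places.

n = 99; E_i = n·p_i = [23.29, 17.47, 5.82, 23.29, 29.12]
χ² = (16−23.29)²/23.29 + (12−17.47)²/17.47 + (31−5.82)²/5.82 + (20−23.29)²/23.29 + (20−29.12)²/29.12 = 116.1616
df = 4

test statistic = 116.162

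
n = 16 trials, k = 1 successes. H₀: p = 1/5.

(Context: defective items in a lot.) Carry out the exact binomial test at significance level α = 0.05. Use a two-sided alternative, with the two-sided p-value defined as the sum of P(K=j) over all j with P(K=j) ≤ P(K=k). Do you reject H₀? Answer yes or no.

reject H₀: no

Exact binomial: n=16, k=1, p₀=1/5=0.2000
P(X=j) = C(n,j)·p₀^j·(1−p₀)^(n−j); p = Σ P(X=j) over j with P(X=j) ≤ P(X=1)
p-value (two-sided) = 0.22243
At α=0.05: p ≥ α → fail to reject H₀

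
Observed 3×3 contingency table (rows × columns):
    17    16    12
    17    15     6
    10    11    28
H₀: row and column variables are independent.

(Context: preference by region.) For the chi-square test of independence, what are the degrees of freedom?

df = (r−1)(c−1) = (3−1)·(3−1) = 4

degrees of freedom = 4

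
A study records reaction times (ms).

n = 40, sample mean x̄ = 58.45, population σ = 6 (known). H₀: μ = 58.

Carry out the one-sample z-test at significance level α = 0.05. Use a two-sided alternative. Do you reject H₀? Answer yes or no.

SE = σ/√n = 6/√40 = 0.9487
z = (x̄−μ₀)/SE = (58.45−58)/0.9487 = 0.4743
p-value (two-sided) = 0.63526
At α=0.05: p ≥ α → fail to reject H₀

reject H₀: no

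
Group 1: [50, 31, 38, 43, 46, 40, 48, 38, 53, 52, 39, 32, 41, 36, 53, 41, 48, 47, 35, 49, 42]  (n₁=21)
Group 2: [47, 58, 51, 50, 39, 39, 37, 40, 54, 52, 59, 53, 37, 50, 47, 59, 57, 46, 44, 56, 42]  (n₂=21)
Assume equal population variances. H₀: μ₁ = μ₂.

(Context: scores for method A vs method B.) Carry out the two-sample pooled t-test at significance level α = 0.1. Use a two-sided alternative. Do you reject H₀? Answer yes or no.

x̄₁=42.952, s₁=6.719, n₁=21
x̄₂=48.429, s₂=7.427, n₂=21
s_p² = [20·6.719² + 20·7.427²]/40 = 50.1524
SE = √(s_p²·(1/21+1/21)) = 2.1855
t = (42.952−48.429)/2.1855 = -2.5057
df = 40
p-value (two-sided) = 0.01639
At α=0.1: p < α → reject H₀

reject H₀: yes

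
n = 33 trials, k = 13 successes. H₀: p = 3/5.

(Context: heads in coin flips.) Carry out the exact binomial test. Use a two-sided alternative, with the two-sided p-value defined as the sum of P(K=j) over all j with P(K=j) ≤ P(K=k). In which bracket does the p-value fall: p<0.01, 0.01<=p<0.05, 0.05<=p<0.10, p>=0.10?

Exact binomial: n=33, k=13, p₀=3/5=0.6000
P(X=j) = C(n,j)·p₀^j·(1−p₀)^(n−j); p = Σ P(X=j) over j with P(X=j) ≤ P(X=13)
p-value (two-sided) = 0.02001
→ bracket: 0.01<=p<0.05

p-value bracket: 0.01<=p<0.05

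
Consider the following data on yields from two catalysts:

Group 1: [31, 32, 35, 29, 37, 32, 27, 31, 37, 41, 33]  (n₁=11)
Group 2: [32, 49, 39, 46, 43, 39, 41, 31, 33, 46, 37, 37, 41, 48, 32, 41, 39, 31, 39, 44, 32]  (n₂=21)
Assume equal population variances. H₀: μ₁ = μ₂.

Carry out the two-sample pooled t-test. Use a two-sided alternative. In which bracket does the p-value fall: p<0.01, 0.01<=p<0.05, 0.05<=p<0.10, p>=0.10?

p-value bracket: p<0.01

x̄₁=33.182, s₁=4.020, n₁=11
x̄₂=39.048, s₂=5.705, n₂=21
s_p² = [10·4.020² + 20·5.705²]/30 = 27.0863
SE = √(s_p²·(1/11+1/21)) = 1.9371
t = (33.182−39.048)/1.9371 = -3.0282
df = 30
p-value (two-sided) = 0.00502
→ bracket: p<0.01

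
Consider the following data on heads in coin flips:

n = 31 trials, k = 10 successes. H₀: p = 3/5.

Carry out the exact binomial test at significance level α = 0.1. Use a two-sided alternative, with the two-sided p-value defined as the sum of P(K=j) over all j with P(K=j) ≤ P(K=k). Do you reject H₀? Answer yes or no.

reject H₀: yes

Exact binomial: n=31, k=10, p₀=3/5=0.6000
P(X=j) = C(n,j)·p₀^j·(1−p₀)^(n−j); p = Σ P(X=j) over j with P(X=j) ≤ P(X=10)
p-value (two-sided) = 0.00269
At α=0.1: p < α → reject H₀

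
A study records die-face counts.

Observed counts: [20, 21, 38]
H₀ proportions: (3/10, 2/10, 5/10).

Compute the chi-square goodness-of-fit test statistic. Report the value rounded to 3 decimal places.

n = 79; E_i = n·p_i = [23.70, 15.80, 39.50]
χ² = (20−23.70)²/23.70 + (21−15.80)²/15.80 + (38−39.50)²/39.50 = 2.3460
df = 2

test statistic = 2.346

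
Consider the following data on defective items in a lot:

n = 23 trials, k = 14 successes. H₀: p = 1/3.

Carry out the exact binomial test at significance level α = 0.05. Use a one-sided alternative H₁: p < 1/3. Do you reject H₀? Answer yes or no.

Exact binomial: n=23, k=14, p₀=1/3=0.3333
P(X≤14) from Σ C(n,i)·p₀^i·(1−p₀)^(n−i)
p-value (one-sided, H₁ less) = 0.99825
At α=0.05: p ≥ α → fail to reject H₀

reject H₀: no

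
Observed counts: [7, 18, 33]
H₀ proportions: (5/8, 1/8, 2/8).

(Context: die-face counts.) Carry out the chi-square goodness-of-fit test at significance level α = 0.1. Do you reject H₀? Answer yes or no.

reject H₀: yes

n = 58; E_i = n·p_i = [36.25, 7.25, 14.50]
χ² = (7−36.25)²/36.25 + (18−7.25)²/7.25 + (33−14.50)²/14.50 = 63.1448
df = 2
p-value (upper-tail) = 0.00000
At α=0.1: p < α → reject H₀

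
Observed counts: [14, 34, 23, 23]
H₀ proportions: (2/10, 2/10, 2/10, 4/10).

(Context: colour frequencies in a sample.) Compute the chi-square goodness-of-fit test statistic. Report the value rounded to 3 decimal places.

test statistic = 20.122

n = 94; E_i = n·p_i = [18.80, 18.80, 18.80, 37.60]
χ² = (14−18.80)²/18.80 + (34−18.80)²/18.80 + (23−18.80)²/18.80 + (23−37.60)²/37.60 = 20.1223
df = 3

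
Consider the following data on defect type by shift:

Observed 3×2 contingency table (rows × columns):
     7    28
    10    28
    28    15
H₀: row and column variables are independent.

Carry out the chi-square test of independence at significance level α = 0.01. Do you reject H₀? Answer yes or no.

Row totals [35, 38, 43], col totals [45, 71], n=116
χ² = (7−13.58)²/13.58 + (28−21.42)²/21.42 + (10−14.74)²/14.74 + (28−23.26)²/23.26 + (28−16.68)²/16.68 + (15−26.32)²/26.32 = 20.2461
df = 2
p-value (upper-tail) = 0.00004
At α=0.01: p < α → reject H₀

reject H₀: yes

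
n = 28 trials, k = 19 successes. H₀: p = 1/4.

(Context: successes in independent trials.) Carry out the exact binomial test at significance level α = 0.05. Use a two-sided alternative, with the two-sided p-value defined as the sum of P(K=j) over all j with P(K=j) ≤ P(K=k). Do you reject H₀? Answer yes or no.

Exact binomial: n=28, k=19, p₀=1/4=0.2500
P(X=j) = C(n,j)·p₀^j·(1−p₀)^(n−j); p = Σ P(X=j) over j with P(X=j) ≤ P(X=19)
p-value (two-sided) = 0.00000
At α=0.05: p < α → reject H₀

reject H₀: yes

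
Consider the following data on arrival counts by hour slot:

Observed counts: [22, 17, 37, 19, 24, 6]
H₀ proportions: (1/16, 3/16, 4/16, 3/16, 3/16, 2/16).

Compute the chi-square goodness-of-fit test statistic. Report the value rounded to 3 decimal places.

test statistic = 35.373

n = 125; E_i = n·p_i = [7.81, 23.44, 31.25, 23.44, 23.44, 15.62]
χ² = (22−7.81)²/7.81 + (17−23.44)²/23.44 + (37−31.25)²/31.25 + (19−23.44)²/23.44 + (24−23.44)²/23.44 + (6−15.62)²/15.62 = 35.3733
df = 5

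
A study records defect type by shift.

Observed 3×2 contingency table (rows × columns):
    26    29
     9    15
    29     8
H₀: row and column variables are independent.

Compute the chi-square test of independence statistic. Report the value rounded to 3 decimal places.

Row totals [55, 24, 37], col totals [64, 52], n=116
χ² = (26−30.34)²/30.34 + (29−24.66)²/24.66 + (9−13.24)²/13.24 + (15−10.76)²/10.76 + (29−20.41)²/20.41 + (8−16.59)²/16.59 = 12.4747
df = 2

test statistic = 12.475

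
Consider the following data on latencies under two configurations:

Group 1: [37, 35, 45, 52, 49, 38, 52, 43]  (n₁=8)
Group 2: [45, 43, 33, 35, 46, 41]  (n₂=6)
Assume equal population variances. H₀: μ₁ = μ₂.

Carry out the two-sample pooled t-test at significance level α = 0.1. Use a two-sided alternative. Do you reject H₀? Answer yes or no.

reject H₀: no

x̄₁=43.875, s₁=6.770, n₁=8
x̄₂=40.500, s₂=5.357, n₂=6
s_p² = [7·6.770² + 5·5.357²]/12 = 38.6979
SE = √(s_p²·(1/8+1/6)) = 3.3596
t = (43.875−40.500)/3.3596 = 1.0046
df = 12
p-value (two-sided) = 0.33492
At α=0.1: p ≥ α → fail to reject H₀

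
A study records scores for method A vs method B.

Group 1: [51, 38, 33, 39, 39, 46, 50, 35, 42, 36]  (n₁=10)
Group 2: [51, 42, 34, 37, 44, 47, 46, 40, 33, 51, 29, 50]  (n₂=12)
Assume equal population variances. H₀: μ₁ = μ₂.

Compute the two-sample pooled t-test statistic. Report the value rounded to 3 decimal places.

x̄₁=40.900, s₁=6.226, n₁=10
x̄₂=42.000, s₂=7.471, n₂=12
s_p² = [9·6.226² + 11·7.471²]/20 = 48.1450
SE = √(s_p²·(1/10+1/12)) = 2.9710
t = (40.900−42.000)/2.9710 = -0.3703
df = 20

test statistic = -0.370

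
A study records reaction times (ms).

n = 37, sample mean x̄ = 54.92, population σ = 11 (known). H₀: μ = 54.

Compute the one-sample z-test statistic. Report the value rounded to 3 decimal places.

test statistic = 0.509

SE = σ/√n = 11/√37 = 1.8084
z = (x̄−μ₀)/SE = (54.92−54)/1.8084 = 0.5087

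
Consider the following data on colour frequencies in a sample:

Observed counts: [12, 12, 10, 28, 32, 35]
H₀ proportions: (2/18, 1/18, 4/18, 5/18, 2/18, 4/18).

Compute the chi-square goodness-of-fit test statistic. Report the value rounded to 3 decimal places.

test statistic = 40.681

n = 129; E_i = n·p_i = [14.33, 7.17, 28.67, 35.83, 14.33, 28.67]
χ² = (12−14.33)²/14.33 + (12−7.17)²/7.17 + (10−28.67)²/28.67 + (28−35.83)²/35.83 + (32−14.33)²/14.33 + (35−28.67)²/28.67 = 40.6814
df = 5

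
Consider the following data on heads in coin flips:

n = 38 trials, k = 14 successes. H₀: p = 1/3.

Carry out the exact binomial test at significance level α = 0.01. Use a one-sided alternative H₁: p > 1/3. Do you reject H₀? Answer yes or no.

reject H₀: no

Exact binomial: n=38, k=14, p₀=1/3=0.3333
P(X≥14) from Σ C(n,i)·p₀^i·(1−p₀)^(n−i)
p-value (one-sided, H₁ greater) = 0.38061
At α=0.01: p ≥ α → fail to reject H₀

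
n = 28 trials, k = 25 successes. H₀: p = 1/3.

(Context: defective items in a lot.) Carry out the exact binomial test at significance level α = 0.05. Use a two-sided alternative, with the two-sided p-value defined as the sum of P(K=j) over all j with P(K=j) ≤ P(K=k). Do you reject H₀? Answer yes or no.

Exact binomial: n=28, k=25, p₀=1/3=0.3333
P(X=j) = C(n,j)·p₀^j·(1−p₀)^(n−j); p = Σ P(X=j) over j with P(X=j) ≤ P(X=25)
p-value (two-sided) = 0.00000
At α=0.05: p < α → reject H₀

reject H₀: yes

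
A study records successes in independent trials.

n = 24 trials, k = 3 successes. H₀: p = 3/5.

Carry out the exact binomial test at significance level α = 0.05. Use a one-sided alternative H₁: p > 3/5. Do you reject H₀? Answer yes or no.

reject H₀: no

Exact binomial: n=24, k=3, p₀=3/5=0.6000
P(X≥3) from Σ C(n,i)·p₀^i·(1−p₀)^(n−i)
p-value (one-sided, H₁ greater) = 1.00000
At α=0.05: p ≥ α → fail to reject H₀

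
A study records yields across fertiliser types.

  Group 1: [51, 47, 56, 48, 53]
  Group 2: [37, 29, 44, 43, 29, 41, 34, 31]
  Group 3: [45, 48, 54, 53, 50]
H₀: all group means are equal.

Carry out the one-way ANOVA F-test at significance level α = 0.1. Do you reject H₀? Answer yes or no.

Group means [51.00, 36.00, 50.00], grand mean 44.056
SSB = Σnᵢ(x̄ᵢ−x̄)² = 936.944; SSW = ΣΣ(x−x̄ᵢ)² = 374.000
MSB = 936.944/2 = 468.4722; MSW = 374.000/15 = 24.9333
F = MSB/MSW = 18.7890
df = (2, 15)
p-value (upper-tail) = 0.00008
At α=0.1: p < α → reject H₀

reject H₀: yes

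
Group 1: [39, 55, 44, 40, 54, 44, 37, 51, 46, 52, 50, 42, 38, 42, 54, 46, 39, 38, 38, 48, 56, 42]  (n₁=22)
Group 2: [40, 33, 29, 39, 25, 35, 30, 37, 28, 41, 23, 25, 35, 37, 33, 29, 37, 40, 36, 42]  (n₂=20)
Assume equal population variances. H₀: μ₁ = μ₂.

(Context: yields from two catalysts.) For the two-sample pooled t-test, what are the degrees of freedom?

degrees of freedom = 40

df = n₁ + n₂ − 2 = 22 + 20 − 2 = 40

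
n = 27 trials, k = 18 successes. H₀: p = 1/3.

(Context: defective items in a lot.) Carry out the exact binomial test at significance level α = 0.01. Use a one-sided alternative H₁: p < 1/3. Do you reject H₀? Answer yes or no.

Exact binomial: n=27, k=18, p₀=1/3=0.3333
P(X≤18) from Σ C(n,i)·p₀^i·(1−p₀)^(n−i)
p-value (one-sided, H₁ less) = 0.99991
At α=0.01: p ≥ α → fail to reject H₀

reject H₀: no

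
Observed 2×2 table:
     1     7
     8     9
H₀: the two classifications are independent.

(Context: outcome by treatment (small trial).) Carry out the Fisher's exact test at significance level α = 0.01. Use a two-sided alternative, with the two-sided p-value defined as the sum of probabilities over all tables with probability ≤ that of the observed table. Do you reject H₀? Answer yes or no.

reject H₀: no

Margins: r₁=8, r₂=17, c₁=9, c₂=16, n=25
p_obs = C(8,1)·C(17,8)/C(25,9); sum pmf over tables with pmf ≤ p_obs
p-value (two-sided) = 0.18219
At α=0.01: p ≥ α → fail to reject H₀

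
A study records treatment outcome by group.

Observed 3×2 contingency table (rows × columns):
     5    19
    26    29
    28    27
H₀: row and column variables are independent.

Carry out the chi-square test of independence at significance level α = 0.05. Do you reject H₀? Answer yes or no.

reject H₀: yes

Row totals [24, 55, 55], col totals [59, 75], n=134
χ² = (5−10.57)²/10.57 + (19−13.43)²/13.43 + (26−24.22)²/24.22 + (29−30.78)²/30.78 + (28−24.22)²/24.22 + (27−30.78)²/30.78 = 6.5312
df = 2
p-value (upper-tail) = 0.03817
At α=0.05: p < α → reject H₀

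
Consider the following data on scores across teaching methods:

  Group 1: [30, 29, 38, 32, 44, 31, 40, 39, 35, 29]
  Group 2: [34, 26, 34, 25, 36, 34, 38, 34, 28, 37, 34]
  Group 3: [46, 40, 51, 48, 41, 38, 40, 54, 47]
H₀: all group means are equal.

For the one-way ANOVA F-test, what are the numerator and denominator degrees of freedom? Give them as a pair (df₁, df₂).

k = 3 groups, N = 30 total
df = (k−1, N−k) = (3−1, 30−3) = (2, 27)

degrees of freedom = [2, 27]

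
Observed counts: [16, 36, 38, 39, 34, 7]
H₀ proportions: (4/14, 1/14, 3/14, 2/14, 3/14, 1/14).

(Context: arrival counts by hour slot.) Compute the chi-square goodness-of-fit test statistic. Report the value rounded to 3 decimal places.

n = 170; E_i = n·p_i = [48.57, 12.14, 36.43, 24.29, 36.43, 12.14]
χ² = (16−48.57)²/48.57 + (36−12.14)²/12.14 + (38−36.43)²/36.43 + (39−24.29)²/24.29 + (34−36.43)²/36.43 + (7−12.14)²/12.14 = 80.0373
df = 5

test statistic = 80.037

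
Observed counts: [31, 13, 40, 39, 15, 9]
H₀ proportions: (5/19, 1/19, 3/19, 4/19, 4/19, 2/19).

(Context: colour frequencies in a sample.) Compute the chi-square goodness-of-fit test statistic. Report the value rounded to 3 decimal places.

n = 147; E_i = n·p_i = [38.68, 7.74, 23.21, 30.95, 30.95, 15.47]
χ² = (31−38.68)²/38.68 + (13−7.74)²/7.74 + (40−23.21)²/23.21 + (39−30.95)²/30.95 + (15−30.95)²/30.95 + (9−15.47)²/15.47 = 30.2730
df = 5

test statistic = 30.273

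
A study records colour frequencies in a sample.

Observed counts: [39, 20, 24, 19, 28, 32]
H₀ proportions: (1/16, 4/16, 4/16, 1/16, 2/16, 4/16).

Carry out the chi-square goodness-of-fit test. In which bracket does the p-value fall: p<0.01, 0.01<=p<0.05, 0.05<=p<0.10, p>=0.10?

n = 162; E_i = n·p_i = [10.12, 40.50, 40.50, 10.12, 20.25, 40.50]
χ² = (39−10.12)²/10.12 + (20−40.50)²/40.50 + (24−40.50)²/40.50 + (19−10.12)²/10.12 + (28−20.25)²/20.25 + (32−40.50)²/40.50 = 111.9753
df = 5
p-value (upper-tail) = 0.00000
→ bracket: p<0.01

p-value bracket: p<0.01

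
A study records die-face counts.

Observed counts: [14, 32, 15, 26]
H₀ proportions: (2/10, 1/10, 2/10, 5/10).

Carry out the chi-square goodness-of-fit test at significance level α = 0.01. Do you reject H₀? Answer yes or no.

reject H₀: yes

n = 87; E_i = n·p_i = [17.40, 8.70, 17.40, 43.50]
χ² = (14−17.40)²/17.40 + (32−8.70)²/8.70 + (15−17.40)²/17.40 + (26−43.50)²/43.50 = 70.4368
df = 3
p-value (upper-tail) = 0.00000
At α=0.01: p < α → reject H₀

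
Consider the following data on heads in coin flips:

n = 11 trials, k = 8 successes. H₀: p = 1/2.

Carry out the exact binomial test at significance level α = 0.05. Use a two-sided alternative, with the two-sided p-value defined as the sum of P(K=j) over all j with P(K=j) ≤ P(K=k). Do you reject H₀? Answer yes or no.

reject H₀: no

Exact binomial: n=11, k=8, p₀=1/2=0.5000
P(X=j) = C(n,j)·p₀^j·(1−p₀)^(n−j); p = Σ P(X=j) over j with P(X=j) ≤ P(X=8)
p-value (two-sided) = 0.22656
At α=0.05: p ≥ α → fail to reject H₀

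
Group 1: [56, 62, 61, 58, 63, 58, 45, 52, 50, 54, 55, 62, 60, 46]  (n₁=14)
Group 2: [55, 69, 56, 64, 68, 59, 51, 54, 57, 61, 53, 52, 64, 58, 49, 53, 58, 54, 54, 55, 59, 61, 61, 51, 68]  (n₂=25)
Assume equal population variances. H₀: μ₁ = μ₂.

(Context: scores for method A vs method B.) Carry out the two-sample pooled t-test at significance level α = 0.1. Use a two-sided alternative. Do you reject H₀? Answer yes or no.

reject H₀: no

x̄₁=55.857, s₁=5.869, n₁=14
x̄₂=57.760, s₂=5.615, n₂=25
s_p² = [13·5.869² + 24·5.615²]/37 = 32.5480
SE = √(s_p²·(1/14+1/25)) = 1.9044
t = (55.857−57.760)/1.9044 = -0.9992
df = 37
p-value (two-sided) = 0.32420
At α=0.1: p ≥ α → fail to reject H₀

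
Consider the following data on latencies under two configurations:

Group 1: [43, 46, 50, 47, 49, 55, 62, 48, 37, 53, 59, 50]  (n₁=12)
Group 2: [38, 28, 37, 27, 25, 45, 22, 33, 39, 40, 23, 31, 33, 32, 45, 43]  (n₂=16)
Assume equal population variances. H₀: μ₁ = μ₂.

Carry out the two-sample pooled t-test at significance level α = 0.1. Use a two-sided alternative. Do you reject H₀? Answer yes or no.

x̄₁=49.917, s₁=6.788, n₁=12
x̄₂=33.812, s₂=7.547, n₂=16
s_p² = [11·6.788² + 15·7.547²]/26 = 52.3598
SE = √(s_p²·(1/12+1/16)) = 2.7633
t = (49.917−33.812)/2.7633 = 5.8279
df = 26
p-value (two-sided) = 0.00000
At α=0.1: p < α → reject H₀

reject H₀: yes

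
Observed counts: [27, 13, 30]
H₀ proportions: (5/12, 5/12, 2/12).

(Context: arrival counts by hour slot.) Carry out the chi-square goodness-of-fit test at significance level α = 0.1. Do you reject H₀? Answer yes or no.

reject H₀: yes

n = 70; E_i = n·p_i = [29.17, 29.17, 11.67]
χ² = (27−29.17)²/29.17 + (13−29.17)²/29.17 + (30−11.67)²/11.67 = 37.9314
df = 2
p-value (upper-tail) = 0.00000
At α=0.1: p < α → reject H₀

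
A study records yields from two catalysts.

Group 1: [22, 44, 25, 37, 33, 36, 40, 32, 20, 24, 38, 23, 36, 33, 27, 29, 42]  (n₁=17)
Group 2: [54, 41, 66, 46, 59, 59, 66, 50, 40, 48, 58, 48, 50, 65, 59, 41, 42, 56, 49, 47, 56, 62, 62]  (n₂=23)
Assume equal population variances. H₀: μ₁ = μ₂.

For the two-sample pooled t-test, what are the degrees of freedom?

df = n₁ + n₂ − 2 = 17 + 23 − 2 = 38

degrees of freedom = 38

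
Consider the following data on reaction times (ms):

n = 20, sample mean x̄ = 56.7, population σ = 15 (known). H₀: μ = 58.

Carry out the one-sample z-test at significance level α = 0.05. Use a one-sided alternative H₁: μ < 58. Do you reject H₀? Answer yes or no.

SE = σ/√n = 15/√20 = 3.3541
z = (x̄−μ₀)/SE = (56.7−58)/3.3541 = -0.3876
p-value (one-sided, H₁ less) = 0.34916
At α=0.05: p ≥ α → fail to reject H₀

reject H₀: no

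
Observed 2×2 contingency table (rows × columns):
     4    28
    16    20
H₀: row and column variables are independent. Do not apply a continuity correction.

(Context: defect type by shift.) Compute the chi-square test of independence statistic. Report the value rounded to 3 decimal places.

test statistic = 8.327

Row totals [32, 36], col totals [20, 48], n=68
χ² = (4−9.41)²/9.41 + (28−22.59)²/22.59 + (16−10.59)²/10.59 + (20−25.41)²/25.41 = 8.3269
df = 1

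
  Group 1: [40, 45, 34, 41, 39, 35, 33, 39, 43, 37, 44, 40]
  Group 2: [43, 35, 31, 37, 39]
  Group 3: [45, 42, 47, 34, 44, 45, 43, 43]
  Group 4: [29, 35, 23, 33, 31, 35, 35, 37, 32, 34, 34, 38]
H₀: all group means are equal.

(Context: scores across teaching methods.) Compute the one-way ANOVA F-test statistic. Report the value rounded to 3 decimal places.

Group means [39.17, 37.00, 42.88, 33.00], grand mean 37.676
SSB = Σnᵢ(x̄ᵢ−x̄)² = 507.566; SSW = ΣΣ(x−x̄ᵢ)² = 526.542
MSB = 507.566/3 = 169.1888; MSW = 526.542/33 = 15.9558
F = MSB/MSW = 10.6036
df = (3, 33)

test statistic = 10.604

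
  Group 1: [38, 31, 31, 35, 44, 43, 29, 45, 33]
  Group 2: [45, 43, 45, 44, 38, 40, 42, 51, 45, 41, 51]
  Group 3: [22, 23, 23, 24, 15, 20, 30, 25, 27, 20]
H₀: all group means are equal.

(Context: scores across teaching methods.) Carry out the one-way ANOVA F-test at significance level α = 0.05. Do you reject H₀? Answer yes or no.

Group means [36.56, 44.09, 22.90], grand mean 34.767
SSB = Σnᵢ(x̄ᵢ−x̄)² = 2393.335; SSW = ΣΣ(x−x̄ᵢ)² = 624.031
MSB = 2393.335/2 = 1196.6677; MSW = 624.031/27 = 23.1123
F = MSB/MSW = 51.7763
df = (2, 27)
p-value (upper-tail) = 0.00000
At α=0.05: p < α → reject H₀

reject H₀: yes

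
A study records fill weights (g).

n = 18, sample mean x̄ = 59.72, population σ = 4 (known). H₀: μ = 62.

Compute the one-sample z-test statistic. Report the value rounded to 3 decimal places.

SE = σ/√n = 4/√18 = 0.9428
z = (x̄−μ₀)/SE = (59.72−62)/0.9428 = -2.4183

test statistic = -2.418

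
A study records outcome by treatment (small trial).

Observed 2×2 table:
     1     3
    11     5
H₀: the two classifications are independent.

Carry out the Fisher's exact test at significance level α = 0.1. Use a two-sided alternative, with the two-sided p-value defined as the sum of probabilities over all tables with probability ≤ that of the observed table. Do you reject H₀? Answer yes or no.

Margins: r₁=4, r₂=16, c₁=12, c₂=8, n=20
p_obs = C(4,1)·C(16,11)/C(20,12); sum pmf over tables with pmf ≤ p_obs
p-value (two-sided) = 0.25531
At α=0.1: p ≥ α → fail to reject H₀

reject H₀: no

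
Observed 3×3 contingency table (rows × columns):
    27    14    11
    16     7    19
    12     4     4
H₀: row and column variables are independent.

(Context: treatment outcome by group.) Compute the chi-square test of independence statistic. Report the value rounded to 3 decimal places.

Row totals [52, 42, 20], col totals [55, 25, 34], n=114
χ² = (27−25.09)²/25.09 + (14−11.40)²/11.40 + (11−15.51)²/15.51 + (16−20.26)²/20.26 + (7−9.21)²/9.21 + (19−12.53)²/12.53 + (12−9.65)²/9.65 + (4−4.39)²/4.39 + (4−5.96)²/5.96 = 8.0749
df = 4

test statistic = 8.075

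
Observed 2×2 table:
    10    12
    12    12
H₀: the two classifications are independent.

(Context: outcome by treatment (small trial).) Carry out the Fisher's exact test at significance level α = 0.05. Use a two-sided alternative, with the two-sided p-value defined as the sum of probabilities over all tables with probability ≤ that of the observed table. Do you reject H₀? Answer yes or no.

reject H₀: no

Margins: r₁=22, r₂=24, c₁=22, c₂=24, n=46
p_obs = C(22,10)·C(24,12)/C(46,22); sum pmf over tables with pmf ≤ p_obs
p-value (two-sided) = 0.77683
At α=0.05: p ≥ α → fail to reject H₀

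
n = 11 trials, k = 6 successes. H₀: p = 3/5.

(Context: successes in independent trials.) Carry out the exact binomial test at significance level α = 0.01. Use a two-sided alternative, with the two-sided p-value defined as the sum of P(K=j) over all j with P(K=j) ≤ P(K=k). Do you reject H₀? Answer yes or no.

Exact binomial: n=11, k=6, p₀=3/5=0.6000
P(X=j) = C(n,j)·p₀^j·(1−p₀)^(n−j); p = Σ P(X=j) over j with P(X=j) ≤ P(X=6)
p-value (two-sided) = 0.76351
At α=0.01: p ≥ α → fail to reject H₀

reject H₀: no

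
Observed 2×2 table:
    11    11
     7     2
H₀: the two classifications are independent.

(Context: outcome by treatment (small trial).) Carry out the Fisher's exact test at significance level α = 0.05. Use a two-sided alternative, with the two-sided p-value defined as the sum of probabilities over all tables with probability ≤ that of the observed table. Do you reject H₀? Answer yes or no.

reject H₀: no

Margins: r₁=22, r₂=9, c₁=18, c₂=13, n=31
p_obs = C(22,11)·C(9,7)/C(31,18); sum pmf over tables with pmf ≤ p_obs
p-value (two-sided) = 0.23742
At α=0.05: p ≥ α → fail to reject H₀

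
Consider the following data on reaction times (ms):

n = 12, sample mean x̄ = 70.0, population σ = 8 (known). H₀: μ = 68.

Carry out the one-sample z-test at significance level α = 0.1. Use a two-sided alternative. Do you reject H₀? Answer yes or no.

SE = σ/√n = 8/√12 = 2.3094
z = (x̄−μ₀)/SE = (70.0−68)/2.3094 = 0.8660
p-value (two-sided) = 0.38648
At α=0.1: p ≥ α → fail to reject H₀

reject H₀: no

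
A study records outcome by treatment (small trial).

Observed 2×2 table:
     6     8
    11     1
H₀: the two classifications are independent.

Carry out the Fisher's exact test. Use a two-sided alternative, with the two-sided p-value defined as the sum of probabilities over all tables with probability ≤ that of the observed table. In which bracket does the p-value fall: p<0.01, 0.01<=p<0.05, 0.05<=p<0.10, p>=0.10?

Margins: r₁=14, r₂=12, c₁=17, c₂=9, n=26
p_obs = C(14,6)·C(12,11)/C(26,17); sum pmf over tables with pmf ≤ p_obs
p-value (two-sided) = 0.01446
→ bracket: 0.01<=p<0.05

p-value bracket: 0.01<=p<0.05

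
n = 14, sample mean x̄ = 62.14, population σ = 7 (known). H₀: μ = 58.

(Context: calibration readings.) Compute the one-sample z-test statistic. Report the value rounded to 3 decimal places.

test statistic = 2.213

SE = σ/√n = 7/√14 = 1.8708
z = (x̄−μ₀)/SE = (62.14−58)/1.8708 = 2.2129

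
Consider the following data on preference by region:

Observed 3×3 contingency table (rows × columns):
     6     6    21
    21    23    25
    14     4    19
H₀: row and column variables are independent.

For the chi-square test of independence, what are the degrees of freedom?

degrees of freedom = 4

df = (r−1)(c−1) = (3−1)·(3−1) = 4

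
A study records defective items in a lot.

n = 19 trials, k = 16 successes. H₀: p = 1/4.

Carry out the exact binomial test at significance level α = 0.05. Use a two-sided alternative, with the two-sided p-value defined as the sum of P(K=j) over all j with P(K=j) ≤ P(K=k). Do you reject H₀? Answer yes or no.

reject H₀: yes

Exact binomial: n=19, k=16, p₀=1/4=0.2500
P(X=j) = C(n,j)·p₀^j·(1−p₀)^(n−j); p = Σ P(X=j) over j with P(X=j) ≤ P(X=16)
p-value (two-sided) = 0.00000
At α=0.05: p < α → reject H₀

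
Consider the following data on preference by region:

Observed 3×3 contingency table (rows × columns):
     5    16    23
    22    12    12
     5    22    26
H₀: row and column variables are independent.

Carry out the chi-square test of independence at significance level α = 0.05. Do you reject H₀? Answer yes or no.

Row totals [44, 46, 53], col totals [32, 50, 61], n=143
χ² = (5−9.85)²/9.85 + (16−15.38)²/15.38 + (23−18.77)²/18.77 + (22−10.29)²/10.29 + (12−16.08)²/16.08 + (12−19.62)²/19.62 + (5−11.86)²/11.86 + (22−18.53)²/18.53 + (26−22.61)²/22.61 = 25.8002
df = 4
p-value (upper-tail) = 0.00003
At α=0.05: p < α → reject H₀

reject H₀: yes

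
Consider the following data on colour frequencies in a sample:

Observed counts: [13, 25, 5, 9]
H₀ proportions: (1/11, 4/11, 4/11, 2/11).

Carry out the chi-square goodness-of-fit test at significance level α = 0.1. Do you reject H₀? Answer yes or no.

n = 52; E_i = n·p_i = [4.73, 18.91, 18.91, 9.45]
χ² = (13−4.73)²/4.73 + (25−18.91)²/18.91 + (5−18.91)²/18.91 + (9−9.45)²/9.45 = 26.6923
df = 3
p-value (upper-tail) = 0.00001
At α=0.1: p < α → reject H₀

reject H₀: yes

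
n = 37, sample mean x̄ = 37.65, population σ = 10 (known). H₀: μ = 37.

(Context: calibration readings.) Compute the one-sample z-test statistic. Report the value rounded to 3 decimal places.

SE = σ/√n = 10/√37 = 1.6440
z = (x̄−μ₀)/SE = (37.65−37)/1.6440 = 0.3954

test statistic = 0.395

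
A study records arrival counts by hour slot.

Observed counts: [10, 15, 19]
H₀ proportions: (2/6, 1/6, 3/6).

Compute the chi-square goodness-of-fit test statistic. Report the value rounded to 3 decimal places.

test statistic = 9.909

n = 44; E_i = n·p_i = [14.67, 7.33, 22.00]
χ² = (10−14.67)²/14.67 + (15−7.33)²/7.33 + (19−22.00)²/22.00 = 9.9091
df = 2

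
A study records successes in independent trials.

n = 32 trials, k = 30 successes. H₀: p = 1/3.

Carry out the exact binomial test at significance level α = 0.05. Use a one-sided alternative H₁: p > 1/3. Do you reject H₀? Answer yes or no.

reject H₀: yes

Exact binomial: n=32, k=30, p₀=1/3=0.3333
P(X≥30) from Σ C(n,i)·p₀^i·(1−p₀)^(n−i)
p-value (one-sided, H₁ greater) = 0.00000
At α=0.05: p < α → reject H₀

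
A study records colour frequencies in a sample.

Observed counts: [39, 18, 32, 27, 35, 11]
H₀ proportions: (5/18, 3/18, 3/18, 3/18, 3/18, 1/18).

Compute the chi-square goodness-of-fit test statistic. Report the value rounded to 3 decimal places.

n = 162; E_i = n·p_i = [45.00, 27.00, 27.00, 27.00, 27.00, 9.00]
χ² = (39−45.00)²/45.00 + (18−27.00)²/27.00 + (32−27.00)²/27.00 + (27−27.00)²/27.00 + (35−27.00)²/27.00 + (11−9.00)²/9.00 = 7.5407
df = 5

test statistic = 7.541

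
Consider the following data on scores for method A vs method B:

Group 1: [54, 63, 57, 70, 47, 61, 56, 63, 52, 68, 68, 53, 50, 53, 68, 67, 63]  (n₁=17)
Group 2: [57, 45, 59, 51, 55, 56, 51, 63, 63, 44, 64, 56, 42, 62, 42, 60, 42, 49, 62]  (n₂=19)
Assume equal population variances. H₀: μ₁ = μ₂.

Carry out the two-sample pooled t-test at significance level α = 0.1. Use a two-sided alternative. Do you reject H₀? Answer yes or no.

x̄₁=59.588, s₁=7.323, n₁=17
x̄₂=53.842, s₂=7.904, n₂=19
s_p² = [16·7.323² + 18·7.904²]/34 = 58.3131
SE = √(s_p²·(1/17+1/19)) = 2.5494
t = (59.588−53.842)/2.5494 = 2.2539
df = 34
p-value (two-sided) = 0.03076
At α=0.1: p < α → reject H₀

reject H₀: yes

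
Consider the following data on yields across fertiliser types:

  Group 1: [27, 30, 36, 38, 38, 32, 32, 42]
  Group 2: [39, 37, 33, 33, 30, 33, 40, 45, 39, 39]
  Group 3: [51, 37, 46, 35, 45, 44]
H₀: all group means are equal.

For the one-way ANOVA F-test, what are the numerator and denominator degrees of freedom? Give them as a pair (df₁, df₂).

degrees of freedom = [2, 21]

k = 3 groups, N = 24 total
df = (k−1, N−k) = (3−1, 24−3) = (2, 21)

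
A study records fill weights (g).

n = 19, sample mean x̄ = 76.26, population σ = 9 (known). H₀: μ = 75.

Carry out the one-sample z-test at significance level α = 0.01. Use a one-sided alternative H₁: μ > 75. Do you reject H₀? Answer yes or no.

SE = σ/√n = 9/√19 = 2.0647
z = (x̄−μ₀)/SE = (76.26−75)/2.0647 = 0.6102
p-value (one-sided, H₁ greater) = 0.27085
At α=0.01: p ≥ α → fail to reject H₀

reject H₀: no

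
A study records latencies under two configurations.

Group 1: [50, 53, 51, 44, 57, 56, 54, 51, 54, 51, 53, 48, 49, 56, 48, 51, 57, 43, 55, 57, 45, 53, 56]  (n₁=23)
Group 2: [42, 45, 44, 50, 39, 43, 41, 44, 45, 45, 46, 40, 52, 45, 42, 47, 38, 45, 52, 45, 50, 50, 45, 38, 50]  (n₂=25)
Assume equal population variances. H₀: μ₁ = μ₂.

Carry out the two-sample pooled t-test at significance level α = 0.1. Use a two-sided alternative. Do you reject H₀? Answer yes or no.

reject H₀: yes

x̄₁=51.826, s₁=4.185, n₁=23
x̄₂=44.920, s₂=4.092, n₂=25
s_p² = [22·4.185² + 24·4.092²]/46 = 17.1118
SE = √(s_p²·(1/23+1/25)) = 1.1952
t = (51.826−44.920)/1.1952 = 5.7783
df = 46
p-value (two-sided) = 0.00000
At α=0.1: p < α → reject H₀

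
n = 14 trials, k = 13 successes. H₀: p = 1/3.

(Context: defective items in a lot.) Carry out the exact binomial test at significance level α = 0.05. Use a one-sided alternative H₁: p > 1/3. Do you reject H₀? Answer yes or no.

reject H₀: yes

Exact binomial: n=14, k=13, p₀=1/3=0.3333
P(X≥13) from Σ C(n,i)·p₀^i·(1−p₀)^(n−i)
p-value (one-sided, H₁ greater) = 0.00001
At α=0.05: p < α → reject H₀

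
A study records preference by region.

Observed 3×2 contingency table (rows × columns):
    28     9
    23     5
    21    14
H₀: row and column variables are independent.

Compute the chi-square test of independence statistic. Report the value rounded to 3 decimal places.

test statistic = 4.177

Row totals [37, 28, 35], col totals [72, 28], n=100
χ² = (28−26.64)²/26.64 + (9−10.36)²/10.36 + (23−20.16)²/20.16 + (5−7.84)²/7.84 + (21−25.20)²/25.20 + (14−9.80)²/9.80 = 4.1768
df = 2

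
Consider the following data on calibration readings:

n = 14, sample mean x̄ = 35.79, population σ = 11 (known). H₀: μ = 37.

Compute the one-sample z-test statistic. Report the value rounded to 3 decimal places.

SE = σ/√n = 11/√14 = 2.9399
z = (x̄−μ₀)/SE = (35.79−37)/2.9399 = -0.4116

test statistic = -0.412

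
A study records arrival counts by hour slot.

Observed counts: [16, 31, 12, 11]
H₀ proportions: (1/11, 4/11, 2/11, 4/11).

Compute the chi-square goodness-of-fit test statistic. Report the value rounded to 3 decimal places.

test statistic = 24.050

n = 70; E_i = n·p_i = [6.36, 25.45, 12.73, 25.45]
χ² = (16−6.36)²/6.36 + (31−25.45)²/25.45 + (12−12.73)²/12.73 + (11−25.45)²/25.45 = 24.0500
df = 3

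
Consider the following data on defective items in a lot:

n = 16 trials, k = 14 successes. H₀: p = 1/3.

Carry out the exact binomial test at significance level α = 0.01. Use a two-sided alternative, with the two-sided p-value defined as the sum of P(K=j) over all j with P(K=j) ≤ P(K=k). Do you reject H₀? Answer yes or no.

Exact binomial: n=16, k=14, p₀=1/3=0.3333
P(X=j) = C(n,j)·p₀^j·(1−p₀)^(n−j); p = Σ P(X=j) over j with P(X=j) ≤ P(X=14)
p-value (two-sided) = 0.00001
At α=0.01: p < α → reject H₀

reject H₀: yes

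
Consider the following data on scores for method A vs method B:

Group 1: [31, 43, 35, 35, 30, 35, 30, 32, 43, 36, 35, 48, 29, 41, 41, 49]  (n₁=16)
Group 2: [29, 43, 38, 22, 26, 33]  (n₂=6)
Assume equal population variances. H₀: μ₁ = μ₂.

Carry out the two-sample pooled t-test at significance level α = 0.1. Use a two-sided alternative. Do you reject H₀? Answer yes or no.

x̄₁=37.062, s₁=6.371, n₁=16
x̄₂=31.833, s₂=7.782, n₂=6
s_p² = [15·6.371² + 5·7.782²]/20 = 45.5885
SE = √(s_p²·(1/16+1/6)) = 3.2322
t = (37.062−31.833)/3.2322 = 1.6178
df = 20
p-value (two-sided) = 0.12137
At α=0.1: p ≥ α → fail to reject H₀

reject H₀: no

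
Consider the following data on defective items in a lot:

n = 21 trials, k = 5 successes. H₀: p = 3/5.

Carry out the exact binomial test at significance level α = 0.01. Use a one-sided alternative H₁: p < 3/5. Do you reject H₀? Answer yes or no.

reject H₀: yes

Exact binomial: n=21, k=5, p₀=3/5=0.6000
P(X≤5) from Σ C(n,i)·p₀^i·(1−p₀)^(n−i)
p-value (one-sided, H₁ less) = 0.00083
At α=0.01: p < α → reject H₀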